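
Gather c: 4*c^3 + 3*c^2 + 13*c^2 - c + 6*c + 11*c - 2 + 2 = 4*c^3 + 16*c^2 + 16*c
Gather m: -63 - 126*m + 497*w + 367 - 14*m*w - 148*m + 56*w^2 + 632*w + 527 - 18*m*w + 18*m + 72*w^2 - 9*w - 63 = m*(-32*w - 256) + 128*w^2 + 1120*w + 768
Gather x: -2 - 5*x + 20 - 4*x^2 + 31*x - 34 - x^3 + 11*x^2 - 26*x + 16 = -x^3 + 7*x^2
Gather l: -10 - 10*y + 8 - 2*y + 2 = -12*y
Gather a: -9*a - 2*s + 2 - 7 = -9*a - 2*s - 5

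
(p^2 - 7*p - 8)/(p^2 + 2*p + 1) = (p - 8)/(p + 1)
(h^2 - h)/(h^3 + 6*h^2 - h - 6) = h/(h^2 + 7*h + 6)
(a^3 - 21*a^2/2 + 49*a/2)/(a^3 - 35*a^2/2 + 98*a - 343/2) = a/(a - 7)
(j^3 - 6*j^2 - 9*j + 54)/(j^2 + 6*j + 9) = (j^2 - 9*j + 18)/(j + 3)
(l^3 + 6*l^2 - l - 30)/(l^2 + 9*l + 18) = (l^2 + 3*l - 10)/(l + 6)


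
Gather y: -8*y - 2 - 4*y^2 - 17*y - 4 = -4*y^2 - 25*y - 6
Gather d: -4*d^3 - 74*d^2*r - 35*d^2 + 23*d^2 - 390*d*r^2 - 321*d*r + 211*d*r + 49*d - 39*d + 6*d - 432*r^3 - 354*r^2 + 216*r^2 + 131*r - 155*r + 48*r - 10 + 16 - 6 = -4*d^3 + d^2*(-74*r - 12) + d*(-390*r^2 - 110*r + 16) - 432*r^3 - 138*r^2 + 24*r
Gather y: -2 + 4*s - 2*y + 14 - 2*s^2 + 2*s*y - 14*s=-2*s^2 - 10*s + y*(2*s - 2) + 12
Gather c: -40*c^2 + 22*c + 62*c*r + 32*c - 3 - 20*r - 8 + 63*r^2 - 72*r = -40*c^2 + c*(62*r + 54) + 63*r^2 - 92*r - 11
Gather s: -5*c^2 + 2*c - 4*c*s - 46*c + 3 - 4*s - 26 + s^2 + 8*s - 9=-5*c^2 - 44*c + s^2 + s*(4 - 4*c) - 32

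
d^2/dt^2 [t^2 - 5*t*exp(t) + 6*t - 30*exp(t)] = -5*t*exp(t) - 40*exp(t) + 2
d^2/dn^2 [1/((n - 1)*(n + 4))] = 2*((n - 1)^2 + (n - 1)*(n + 4) + (n + 4)^2)/((n - 1)^3*(n + 4)^3)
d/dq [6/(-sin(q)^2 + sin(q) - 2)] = 6*(2*sin(q) - 1)*cos(q)/(sin(q)^2 - sin(q) + 2)^2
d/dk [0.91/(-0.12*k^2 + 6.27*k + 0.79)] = (0.2184*k - 5.7057)/(-0.12*k^2 + 6.27*k + 0.79)^2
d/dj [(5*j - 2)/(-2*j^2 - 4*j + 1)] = (10*j^2 - 8*j - 3)/(4*j^4 + 16*j^3 + 12*j^2 - 8*j + 1)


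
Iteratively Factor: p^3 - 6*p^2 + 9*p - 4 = (p - 4)*(p^2 - 2*p + 1) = (p - 4)*(p - 1)*(p - 1)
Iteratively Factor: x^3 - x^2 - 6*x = (x + 2)*(x^2 - 3*x) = (x - 3)*(x + 2)*(x)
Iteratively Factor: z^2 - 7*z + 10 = (z - 5)*(z - 2)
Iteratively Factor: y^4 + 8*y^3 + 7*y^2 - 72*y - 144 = (y + 4)*(y^3 + 4*y^2 - 9*y - 36) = (y - 3)*(y + 4)*(y^2 + 7*y + 12) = (y - 3)*(y + 3)*(y + 4)*(y + 4)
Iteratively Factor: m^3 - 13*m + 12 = (m - 3)*(m^2 + 3*m - 4) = (m - 3)*(m - 1)*(m + 4)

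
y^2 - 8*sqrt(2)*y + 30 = (y - 5*sqrt(2))*(y - 3*sqrt(2))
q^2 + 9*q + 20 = (q + 4)*(q + 5)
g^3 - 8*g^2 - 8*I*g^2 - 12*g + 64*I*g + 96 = (g - 8)*(g - 6*I)*(g - 2*I)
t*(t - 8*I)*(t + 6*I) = t^3 - 2*I*t^2 + 48*t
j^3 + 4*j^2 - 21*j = j*(j - 3)*(j + 7)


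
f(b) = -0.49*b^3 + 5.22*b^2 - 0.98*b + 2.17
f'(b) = -1.47*b^2 + 10.44*b - 0.98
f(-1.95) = 27.56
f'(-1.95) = -26.93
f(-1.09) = 10.07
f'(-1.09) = -14.11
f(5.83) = 76.78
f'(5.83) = 9.92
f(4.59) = 60.26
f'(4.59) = 15.97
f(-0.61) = 4.82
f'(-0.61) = -7.90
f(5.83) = 76.78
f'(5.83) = 9.92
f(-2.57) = 47.48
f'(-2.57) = -37.52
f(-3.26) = 77.82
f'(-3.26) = -50.64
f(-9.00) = 791.02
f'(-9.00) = -214.01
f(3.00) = 32.98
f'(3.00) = 17.11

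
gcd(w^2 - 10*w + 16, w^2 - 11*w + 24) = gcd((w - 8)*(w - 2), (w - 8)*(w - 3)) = w - 8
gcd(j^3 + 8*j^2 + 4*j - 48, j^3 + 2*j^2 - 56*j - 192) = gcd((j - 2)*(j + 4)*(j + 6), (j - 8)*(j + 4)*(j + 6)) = j^2 + 10*j + 24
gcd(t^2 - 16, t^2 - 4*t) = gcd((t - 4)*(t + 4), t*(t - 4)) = t - 4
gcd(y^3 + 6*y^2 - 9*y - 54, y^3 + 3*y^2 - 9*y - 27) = y^2 - 9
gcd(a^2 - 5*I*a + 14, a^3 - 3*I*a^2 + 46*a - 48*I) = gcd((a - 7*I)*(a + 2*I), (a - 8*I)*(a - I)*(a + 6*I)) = 1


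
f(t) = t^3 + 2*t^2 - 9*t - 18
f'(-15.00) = 606.00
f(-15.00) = -2808.00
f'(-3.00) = 6.00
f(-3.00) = 0.00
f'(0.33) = -7.35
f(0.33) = -20.72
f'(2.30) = 16.07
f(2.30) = -15.95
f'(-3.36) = 11.43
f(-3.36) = -3.11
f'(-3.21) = 9.07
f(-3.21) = -1.58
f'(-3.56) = 14.78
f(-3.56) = -5.73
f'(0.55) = -5.89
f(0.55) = -22.18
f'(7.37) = 183.43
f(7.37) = 424.62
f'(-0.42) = -10.15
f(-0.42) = -13.94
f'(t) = 3*t^2 + 4*t - 9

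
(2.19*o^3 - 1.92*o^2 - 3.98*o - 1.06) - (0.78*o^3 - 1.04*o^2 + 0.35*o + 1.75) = 1.41*o^3 - 0.88*o^2 - 4.33*o - 2.81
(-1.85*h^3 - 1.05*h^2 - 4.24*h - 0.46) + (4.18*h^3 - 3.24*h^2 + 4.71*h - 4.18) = 2.33*h^3 - 4.29*h^2 + 0.47*h - 4.64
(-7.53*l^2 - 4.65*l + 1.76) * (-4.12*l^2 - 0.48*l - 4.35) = 31.0236*l^4 + 22.7724*l^3 + 27.7363*l^2 + 19.3827*l - 7.656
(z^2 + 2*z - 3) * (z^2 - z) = z^4 + z^3 - 5*z^2 + 3*z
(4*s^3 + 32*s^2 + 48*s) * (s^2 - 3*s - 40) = 4*s^5 + 20*s^4 - 208*s^3 - 1424*s^2 - 1920*s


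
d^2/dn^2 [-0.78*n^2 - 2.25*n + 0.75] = -1.56000000000000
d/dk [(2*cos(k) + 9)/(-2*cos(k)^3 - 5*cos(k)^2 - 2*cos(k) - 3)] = -8*(48*cos(k) + 16*cos(2*k) + cos(3*k) + 22)*sin(k)/(7*cos(k) + 5*cos(2*k) + cos(3*k) + 11)^2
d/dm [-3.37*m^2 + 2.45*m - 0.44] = 2.45 - 6.74*m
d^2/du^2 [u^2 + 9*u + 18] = 2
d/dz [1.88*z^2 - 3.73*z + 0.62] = 3.76*z - 3.73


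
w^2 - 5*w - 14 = (w - 7)*(w + 2)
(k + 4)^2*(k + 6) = k^3 + 14*k^2 + 64*k + 96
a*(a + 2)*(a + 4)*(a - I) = a^4 + 6*a^3 - I*a^3 + 8*a^2 - 6*I*a^2 - 8*I*a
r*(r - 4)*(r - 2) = r^3 - 6*r^2 + 8*r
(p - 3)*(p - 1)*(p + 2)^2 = p^4 - 9*p^2 - 4*p + 12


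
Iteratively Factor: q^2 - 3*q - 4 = (q - 4)*(q + 1)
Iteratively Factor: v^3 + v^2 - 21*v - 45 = (v - 5)*(v^2 + 6*v + 9) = (v - 5)*(v + 3)*(v + 3)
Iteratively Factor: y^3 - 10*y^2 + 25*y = (y - 5)*(y^2 - 5*y) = y*(y - 5)*(y - 5)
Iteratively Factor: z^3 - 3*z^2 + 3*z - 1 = (z - 1)*(z^2 - 2*z + 1) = (z - 1)^2*(z - 1)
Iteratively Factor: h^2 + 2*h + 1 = (h + 1)*(h + 1)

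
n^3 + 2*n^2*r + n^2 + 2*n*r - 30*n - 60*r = (n - 5)*(n + 6)*(n + 2*r)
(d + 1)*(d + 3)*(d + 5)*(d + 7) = d^4 + 16*d^3 + 86*d^2 + 176*d + 105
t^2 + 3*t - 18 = (t - 3)*(t + 6)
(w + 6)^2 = w^2 + 12*w + 36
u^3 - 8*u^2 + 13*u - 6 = (u - 6)*(u - 1)^2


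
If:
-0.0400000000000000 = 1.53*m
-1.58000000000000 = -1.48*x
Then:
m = -0.03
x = 1.07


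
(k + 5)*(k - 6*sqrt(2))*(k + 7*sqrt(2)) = k^3 + sqrt(2)*k^2 + 5*k^2 - 84*k + 5*sqrt(2)*k - 420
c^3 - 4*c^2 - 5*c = c*(c - 5)*(c + 1)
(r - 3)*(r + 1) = r^2 - 2*r - 3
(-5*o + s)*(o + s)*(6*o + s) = -30*o^3 - 29*o^2*s + 2*o*s^2 + s^3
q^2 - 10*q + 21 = (q - 7)*(q - 3)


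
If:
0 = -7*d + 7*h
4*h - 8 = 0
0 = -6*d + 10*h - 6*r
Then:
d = 2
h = 2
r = 4/3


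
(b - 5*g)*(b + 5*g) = b^2 - 25*g^2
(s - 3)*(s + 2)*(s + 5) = s^3 + 4*s^2 - 11*s - 30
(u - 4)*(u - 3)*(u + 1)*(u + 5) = u^4 - u^3 - 25*u^2 + 37*u + 60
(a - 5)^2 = a^2 - 10*a + 25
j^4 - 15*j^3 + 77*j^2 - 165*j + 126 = (j - 7)*(j - 3)^2*(j - 2)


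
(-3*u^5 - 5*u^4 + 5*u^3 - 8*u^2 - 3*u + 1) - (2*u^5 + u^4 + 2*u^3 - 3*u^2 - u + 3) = -5*u^5 - 6*u^4 + 3*u^3 - 5*u^2 - 2*u - 2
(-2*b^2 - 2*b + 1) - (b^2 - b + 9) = -3*b^2 - b - 8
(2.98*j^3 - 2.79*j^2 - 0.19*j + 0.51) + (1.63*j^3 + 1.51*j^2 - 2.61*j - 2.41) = 4.61*j^3 - 1.28*j^2 - 2.8*j - 1.9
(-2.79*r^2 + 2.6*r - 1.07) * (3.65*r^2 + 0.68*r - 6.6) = -10.1835*r^4 + 7.5928*r^3 + 16.2765*r^2 - 17.8876*r + 7.062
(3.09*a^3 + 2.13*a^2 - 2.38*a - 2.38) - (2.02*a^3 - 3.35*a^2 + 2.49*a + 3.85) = 1.07*a^3 + 5.48*a^2 - 4.87*a - 6.23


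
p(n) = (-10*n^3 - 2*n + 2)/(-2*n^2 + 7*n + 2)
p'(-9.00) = 4.58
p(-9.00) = -32.78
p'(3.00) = -109.20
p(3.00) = -54.80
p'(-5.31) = 4.17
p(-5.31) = -16.49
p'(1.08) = -4.46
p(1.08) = -1.77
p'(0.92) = -3.50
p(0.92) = -1.13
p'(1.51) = -8.26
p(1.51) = -4.43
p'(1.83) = -12.94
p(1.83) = -7.76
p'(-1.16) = 1.82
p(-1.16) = -2.26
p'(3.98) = -1450.20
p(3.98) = 349.52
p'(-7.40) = 4.46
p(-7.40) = -25.54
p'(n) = (4*n - 7)*(-10*n^3 - 2*n + 2)/(-2*n^2 + 7*n + 2)^2 + (-30*n^2 - 2)/(-2*n^2 + 7*n + 2)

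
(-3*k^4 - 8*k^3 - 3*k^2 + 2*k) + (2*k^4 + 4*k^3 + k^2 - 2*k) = -k^4 - 4*k^3 - 2*k^2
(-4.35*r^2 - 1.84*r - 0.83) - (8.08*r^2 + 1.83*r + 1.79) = -12.43*r^2 - 3.67*r - 2.62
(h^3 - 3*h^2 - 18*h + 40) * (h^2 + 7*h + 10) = h^5 + 4*h^4 - 29*h^3 - 116*h^2 + 100*h + 400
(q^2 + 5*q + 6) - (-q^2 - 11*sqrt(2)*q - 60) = 2*q^2 + 5*q + 11*sqrt(2)*q + 66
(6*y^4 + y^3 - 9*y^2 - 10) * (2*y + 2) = 12*y^5 + 14*y^4 - 16*y^3 - 18*y^2 - 20*y - 20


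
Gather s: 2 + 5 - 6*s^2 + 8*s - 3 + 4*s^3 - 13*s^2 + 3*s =4*s^3 - 19*s^2 + 11*s + 4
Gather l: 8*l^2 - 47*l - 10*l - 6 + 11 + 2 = 8*l^2 - 57*l + 7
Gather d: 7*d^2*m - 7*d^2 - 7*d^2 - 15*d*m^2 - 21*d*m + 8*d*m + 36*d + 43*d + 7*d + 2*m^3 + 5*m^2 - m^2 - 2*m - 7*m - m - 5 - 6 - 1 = d^2*(7*m - 14) + d*(-15*m^2 - 13*m + 86) + 2*m^3 + 4*m^2 - 10*m - 12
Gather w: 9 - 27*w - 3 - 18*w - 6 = -45*w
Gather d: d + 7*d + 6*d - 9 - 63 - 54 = 14*d - 126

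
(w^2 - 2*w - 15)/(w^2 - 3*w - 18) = (w - 5)/(w - 6)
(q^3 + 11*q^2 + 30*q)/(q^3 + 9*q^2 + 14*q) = (q^2 + 11*q + 30)/(q^2 + 9*q + 14)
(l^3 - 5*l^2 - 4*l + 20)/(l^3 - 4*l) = (l - 5)/l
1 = 1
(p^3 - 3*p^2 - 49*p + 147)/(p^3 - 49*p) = (p - 3)/p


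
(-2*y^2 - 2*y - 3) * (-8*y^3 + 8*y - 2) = 16*y^5 + 16*y^4 + 8*y^3 - 12*y^2 - 20*y + 6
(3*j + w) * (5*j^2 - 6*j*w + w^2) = 15*j^3 - 13*j^2*w - 3*j*w^2 + w^3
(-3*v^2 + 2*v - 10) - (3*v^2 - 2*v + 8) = -6*v^2 + 4*v - 18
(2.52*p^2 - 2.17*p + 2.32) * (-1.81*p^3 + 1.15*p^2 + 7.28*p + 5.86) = -4.5612*p^5 + 6.8257*p^4 + 11.6509*p^3 + 1.6376*p^2 + 4.1734*p + 13.5952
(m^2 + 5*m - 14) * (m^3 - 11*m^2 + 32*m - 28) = m^5 - 6*m^4 - 37*m^3 + 286*m^2 - 588*m + 392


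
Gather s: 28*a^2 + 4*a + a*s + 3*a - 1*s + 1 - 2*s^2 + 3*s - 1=28*a^2 + 7*a - 2*s^2 + s*(a + 2)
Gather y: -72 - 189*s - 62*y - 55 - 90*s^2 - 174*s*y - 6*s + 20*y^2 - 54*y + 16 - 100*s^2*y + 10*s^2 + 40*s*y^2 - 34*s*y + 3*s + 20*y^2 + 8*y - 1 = -80*s^2 - 192*s + y^2*(40*s + 40) + y*(-100*s^2 - 208*s - 108) - 112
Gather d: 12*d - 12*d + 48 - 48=0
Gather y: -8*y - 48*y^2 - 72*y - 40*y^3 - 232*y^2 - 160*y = -40*y^3 - 280*y^2 - 240*y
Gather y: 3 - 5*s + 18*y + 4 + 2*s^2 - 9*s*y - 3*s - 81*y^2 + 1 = 2*s^2 - 8*s - 81*y^2 + y*(18 - 9*s) + 8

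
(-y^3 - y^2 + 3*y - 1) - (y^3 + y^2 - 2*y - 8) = -2*y^3 - 2*y^2 + 5*y + 7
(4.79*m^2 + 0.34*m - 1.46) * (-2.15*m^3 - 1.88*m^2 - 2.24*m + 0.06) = -10.2985*m^5 - 9.7362*m^4 - 8.2298*m^3 + 2.2706*m^2 + 3.2908*m - 0.0876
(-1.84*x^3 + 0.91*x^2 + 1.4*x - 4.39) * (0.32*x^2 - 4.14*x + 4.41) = -0.5888*x^5 + 7.9088*x^4 - 11.4338*x^3 - 3.1877*x^2 + 24.3486*x - 19.3599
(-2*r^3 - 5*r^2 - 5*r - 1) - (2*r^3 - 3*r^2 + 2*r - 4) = -4*r^3 - 2*r^2 - 7*r + 3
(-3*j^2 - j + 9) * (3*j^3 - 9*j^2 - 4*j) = -9*j^5 + 24*j^4 + 48*j^3 - 77*j^2 - 36*j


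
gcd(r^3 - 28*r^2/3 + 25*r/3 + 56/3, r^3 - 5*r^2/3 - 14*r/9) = r - 7/3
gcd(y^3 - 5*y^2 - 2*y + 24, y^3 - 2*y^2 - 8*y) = y^2 - 2*y - 8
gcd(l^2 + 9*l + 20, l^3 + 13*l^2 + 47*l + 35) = l + 5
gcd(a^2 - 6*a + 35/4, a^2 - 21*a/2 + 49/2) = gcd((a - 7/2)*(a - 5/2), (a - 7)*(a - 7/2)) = a - 7/2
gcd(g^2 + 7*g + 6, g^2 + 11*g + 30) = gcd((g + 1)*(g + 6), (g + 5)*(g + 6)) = g + 6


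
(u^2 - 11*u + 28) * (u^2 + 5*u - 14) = u^4 - 6*u^3 - 41*u^2 + 294*u - 392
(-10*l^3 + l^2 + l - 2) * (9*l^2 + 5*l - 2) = -90*l^5 - 41*l^4 + 34*l^3 - 15*l^2 - 12*l + 4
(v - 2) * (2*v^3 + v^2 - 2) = 2*v^4 - 3*v^3 - 2*v^2 - 2*v + 4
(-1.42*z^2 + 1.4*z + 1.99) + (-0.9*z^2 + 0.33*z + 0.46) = -2.32*z^2 + 1.73*z + 2.45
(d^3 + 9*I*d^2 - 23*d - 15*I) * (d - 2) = d^4 - 2*d^3 + 9*I*d^3 - 23*d^2 - 18*I*d^2 + 46*d - 15*I*d + 30*I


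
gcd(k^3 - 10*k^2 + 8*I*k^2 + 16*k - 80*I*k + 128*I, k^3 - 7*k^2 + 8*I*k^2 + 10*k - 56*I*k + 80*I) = k^2 + k*(-2 + 8*I) - 16*I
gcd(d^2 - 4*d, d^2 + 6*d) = d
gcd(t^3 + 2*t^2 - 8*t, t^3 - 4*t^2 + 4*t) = t^2 - 2*t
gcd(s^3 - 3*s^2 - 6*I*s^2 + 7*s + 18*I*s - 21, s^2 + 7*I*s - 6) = s + I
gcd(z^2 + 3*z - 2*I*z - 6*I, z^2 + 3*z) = z + 3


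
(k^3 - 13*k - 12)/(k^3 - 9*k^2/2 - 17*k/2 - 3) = 2*(k^2 - k - 12)/(2*k^2 - 11*k - 6)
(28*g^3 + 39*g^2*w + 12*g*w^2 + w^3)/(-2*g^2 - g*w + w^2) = (28*g^2 + 11*g*w + w^2)/(-2*g + w)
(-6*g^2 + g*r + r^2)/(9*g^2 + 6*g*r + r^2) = (-2*g + r)/(3*g + r)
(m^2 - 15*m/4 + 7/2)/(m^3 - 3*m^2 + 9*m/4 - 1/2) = (4*m - 7)/(4*m^2 - 4*m + 1)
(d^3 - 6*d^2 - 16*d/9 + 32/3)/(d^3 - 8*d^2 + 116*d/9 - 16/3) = (3*d + 4)/(3*d - 2)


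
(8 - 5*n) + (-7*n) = 8 - 12*n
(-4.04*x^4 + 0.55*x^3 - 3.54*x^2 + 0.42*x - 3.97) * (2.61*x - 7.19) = -10.5444*x^5 + 30.4831*x^4 - 13.1939*x^3 + 26.5488*x^2 - 13.3815*x + 28.5443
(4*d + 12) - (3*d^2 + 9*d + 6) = -3*d^2 - 5*d + 6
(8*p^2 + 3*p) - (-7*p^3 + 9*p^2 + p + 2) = 7*p^3 - p^2 + 2*p - 2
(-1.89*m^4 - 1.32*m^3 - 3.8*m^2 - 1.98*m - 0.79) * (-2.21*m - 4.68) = 4.1769*m^5 + 11.7624*m^4 + 14.5756*m^3 + 22.1598*m^2 + 11.0123*m + 3.6972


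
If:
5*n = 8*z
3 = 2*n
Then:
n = 3/2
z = 15/16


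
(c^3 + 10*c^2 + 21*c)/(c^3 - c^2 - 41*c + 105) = c*(c + 3)/(c^2 - 8*c + 15)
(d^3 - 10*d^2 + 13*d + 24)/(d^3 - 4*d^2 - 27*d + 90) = (d^2 - 7*d - 8)/(d^2 - d - 30)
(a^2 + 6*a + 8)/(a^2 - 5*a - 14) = (a + 4)/(a - 7)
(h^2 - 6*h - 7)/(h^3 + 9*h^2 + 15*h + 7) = (h - 7)/(h^2 + 8*h + 7)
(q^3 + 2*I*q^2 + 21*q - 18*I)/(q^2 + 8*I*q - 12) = (q^2 - 4*I*q - 3)/(q + 2*I)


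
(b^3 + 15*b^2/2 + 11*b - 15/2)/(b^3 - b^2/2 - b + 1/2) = (b^2 + 8*b + 15)/(b^2 - 1)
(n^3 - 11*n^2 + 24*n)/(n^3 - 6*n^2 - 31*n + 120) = n/(n + 5)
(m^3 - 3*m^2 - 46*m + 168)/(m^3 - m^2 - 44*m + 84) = (m - 4)/(m - 2)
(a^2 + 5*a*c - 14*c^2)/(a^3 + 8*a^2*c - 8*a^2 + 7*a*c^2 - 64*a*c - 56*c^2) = (a - 2*c)/(a^2 + a*c - 8*a - 8*c)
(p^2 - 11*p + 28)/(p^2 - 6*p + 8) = (p - 7)/(p - 2)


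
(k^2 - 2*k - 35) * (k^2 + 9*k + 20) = k^4 + 7*k^3 - 33*k^2 - 355*k - 700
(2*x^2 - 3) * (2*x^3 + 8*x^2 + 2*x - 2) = 4*x^5 + 16*x^4 - 2*x^3 - 28*x^2 - 6*x + 6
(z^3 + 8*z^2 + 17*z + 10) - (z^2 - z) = z^3 + 7*z^2 + 18*z + 10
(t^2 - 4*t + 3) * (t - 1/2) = t^3 - 9*t^2/2 + 5*t - 3/2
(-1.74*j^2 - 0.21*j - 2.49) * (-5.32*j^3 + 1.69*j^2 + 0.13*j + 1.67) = 9.2568*j^5 - 1.8234*j^4 + 12.6657*j^3 - 7.1412*j^2 - 0.6744*j - 4.1583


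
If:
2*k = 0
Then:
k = 0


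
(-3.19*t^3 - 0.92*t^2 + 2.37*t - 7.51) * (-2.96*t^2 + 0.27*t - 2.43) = 9.4424*t^5 + 1.8619*t^4 + 0.4881*t^3 + 25.1051*t^2 - 7.7868*t + 18.2493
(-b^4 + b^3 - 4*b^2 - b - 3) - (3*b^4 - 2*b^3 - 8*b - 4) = -4*b^4 + 3*b^3 - 4*b^2 + 7*b + 1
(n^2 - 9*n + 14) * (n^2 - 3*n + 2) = n^4 - 12*n^3 + 43*n^2 - 60*n + 28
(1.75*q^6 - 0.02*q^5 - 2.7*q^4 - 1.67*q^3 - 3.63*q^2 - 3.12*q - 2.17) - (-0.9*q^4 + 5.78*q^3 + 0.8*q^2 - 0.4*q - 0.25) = 1.75*q^6 - 0.02*q^5 - 1.8*q^4 - 7.45*q^3 - 4.43*q^2 - 2.72*q - 1.92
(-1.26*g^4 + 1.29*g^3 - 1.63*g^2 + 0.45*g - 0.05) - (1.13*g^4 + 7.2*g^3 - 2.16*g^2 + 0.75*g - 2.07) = -2.39*g^4 - 5.91*g^3 + 0.53*g^2 - 0.3*g + 2.02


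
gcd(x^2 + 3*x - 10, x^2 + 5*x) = x + 5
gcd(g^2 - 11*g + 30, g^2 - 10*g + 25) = g - 5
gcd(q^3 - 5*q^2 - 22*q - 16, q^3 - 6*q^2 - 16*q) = q^2 - 6*q - 16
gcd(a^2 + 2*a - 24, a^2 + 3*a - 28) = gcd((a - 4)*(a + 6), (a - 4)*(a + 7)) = a - 4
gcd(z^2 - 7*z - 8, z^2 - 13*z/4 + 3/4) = 1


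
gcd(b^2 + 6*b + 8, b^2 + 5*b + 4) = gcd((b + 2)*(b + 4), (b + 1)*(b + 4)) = b + 4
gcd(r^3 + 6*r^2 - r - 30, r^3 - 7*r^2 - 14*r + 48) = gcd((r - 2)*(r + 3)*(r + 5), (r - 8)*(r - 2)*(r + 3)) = r^2 + r - 6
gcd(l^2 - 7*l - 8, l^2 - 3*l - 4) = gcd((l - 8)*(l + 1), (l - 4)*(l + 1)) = l + 1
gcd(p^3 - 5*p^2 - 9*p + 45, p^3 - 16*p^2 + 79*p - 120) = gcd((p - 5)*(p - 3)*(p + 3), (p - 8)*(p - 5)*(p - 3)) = p^2 - 8*p + 15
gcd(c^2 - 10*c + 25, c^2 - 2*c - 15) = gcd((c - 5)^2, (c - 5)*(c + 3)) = c - 5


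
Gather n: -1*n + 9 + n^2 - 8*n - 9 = n^2 - 9*n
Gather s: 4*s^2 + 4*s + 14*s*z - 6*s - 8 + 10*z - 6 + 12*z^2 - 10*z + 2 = 4*s^2 + s*(14*z - 2) + 12*z^2 - 12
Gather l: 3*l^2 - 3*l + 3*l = 3*l^2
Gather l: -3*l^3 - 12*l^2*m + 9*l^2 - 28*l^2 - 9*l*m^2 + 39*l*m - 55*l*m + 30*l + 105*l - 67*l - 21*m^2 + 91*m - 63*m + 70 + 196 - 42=-3*l^3 + l^2*(-12*m - 19) + l*(-9*m^2 - 16*m + 68) - 21*m^2 + 28*m + 224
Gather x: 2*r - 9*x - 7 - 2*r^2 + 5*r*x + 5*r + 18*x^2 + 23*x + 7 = -2*r^2 + 7*r + 18*x^2 + x*(5*r + 14)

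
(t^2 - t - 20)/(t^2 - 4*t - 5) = (t + 4)/(t + 1)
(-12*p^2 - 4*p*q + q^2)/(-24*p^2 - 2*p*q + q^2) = (2*p + q)/(4*p + q)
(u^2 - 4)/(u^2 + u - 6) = (u + 2)/(u + 3)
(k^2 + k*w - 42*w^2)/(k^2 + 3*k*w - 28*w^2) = (-k + 6*w)/(-k + 4*w)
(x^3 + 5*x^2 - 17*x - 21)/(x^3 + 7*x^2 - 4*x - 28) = (x^2 - 2*x - 3)/(x^2 - 4)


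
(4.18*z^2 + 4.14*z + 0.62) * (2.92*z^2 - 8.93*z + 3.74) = 12.2056*z^4 - 25.2386*z^3 - 19.5266*z^2 + 9.947*z + 2.3188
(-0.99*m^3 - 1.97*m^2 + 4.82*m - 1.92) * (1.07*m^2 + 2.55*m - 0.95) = -1.0593*m^5 - 4.6324*m^4 + 1.0744*m^3 + 12.1081*m^2 - 9.475*m + 1.824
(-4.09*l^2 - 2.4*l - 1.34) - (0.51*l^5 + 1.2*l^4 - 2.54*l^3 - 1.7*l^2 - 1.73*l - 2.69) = -0.51*l^5 - 1.2*l^4 + 2.54*l^3 - 2.39*l^2 - 0.67*l + 1.35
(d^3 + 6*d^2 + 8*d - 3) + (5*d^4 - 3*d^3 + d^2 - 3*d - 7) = 5*d^4 - 2*d^3 + 7*d^2 + 5*d - 10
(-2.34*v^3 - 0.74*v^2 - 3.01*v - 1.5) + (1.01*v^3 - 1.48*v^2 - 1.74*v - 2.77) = -1.33*v^3 - 2.22*v^2 - 4.75*v - 4.27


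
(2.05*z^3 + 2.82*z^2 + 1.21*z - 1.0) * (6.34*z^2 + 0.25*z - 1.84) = 12.997*z^5 + 18.3913*z^4 + 4.6044*z^3 - 11.2263*z^2 - 2.4764*z + 1.84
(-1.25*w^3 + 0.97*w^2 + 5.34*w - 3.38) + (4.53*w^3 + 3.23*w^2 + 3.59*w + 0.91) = 3.28*w^3 + 4.2*w^2 + 8.93*w - 2.47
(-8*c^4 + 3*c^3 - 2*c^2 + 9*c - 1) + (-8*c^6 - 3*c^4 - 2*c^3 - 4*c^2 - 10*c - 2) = -8*c^6 - 11*c^4 + c^3 - 6*c^2 - c - 3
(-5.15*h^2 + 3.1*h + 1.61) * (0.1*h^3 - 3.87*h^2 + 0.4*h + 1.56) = -0.515*h^5 + 20.2405*h^4 - 13.896*h^3 - 13.0247*h^2 + 5.48*h + 2.5116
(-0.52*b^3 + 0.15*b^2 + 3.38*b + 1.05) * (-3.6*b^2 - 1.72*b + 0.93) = 1.872*b^5 + 0.3544*b^4 - 12.9096*b^3 - 9.4541*b^2 + 1.3374*b + 0.9765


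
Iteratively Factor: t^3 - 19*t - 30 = (t + 3)*(t^2 - 3*t - 10) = (t + 2)*(t + 3)*(t - 5)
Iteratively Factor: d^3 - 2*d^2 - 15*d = (d)*(d^2 - 2*d - 15) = d*(d + 3)*(d - 5)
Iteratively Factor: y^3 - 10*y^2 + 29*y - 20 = (y - 1)*(y^2 - 9*y + 20) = (y - 4)*(y - 1)*(y - 5)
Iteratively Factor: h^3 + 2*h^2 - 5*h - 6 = (h + 1)*(h^2 + h - 6) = (h - 2)*(h + 1)*(h + 3)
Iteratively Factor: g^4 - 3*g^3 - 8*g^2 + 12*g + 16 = (g + 2)*(g^3 - 5*g^2 + 2*g + 8) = (g + 1)*(g + 2)*(g^2 - 6*g + 8) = (g - 2)*(g + 1)*(g + 2)*(g - 4)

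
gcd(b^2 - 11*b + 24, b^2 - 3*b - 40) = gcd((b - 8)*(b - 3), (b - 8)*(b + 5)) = b - 8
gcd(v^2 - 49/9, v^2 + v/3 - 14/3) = v + 7/3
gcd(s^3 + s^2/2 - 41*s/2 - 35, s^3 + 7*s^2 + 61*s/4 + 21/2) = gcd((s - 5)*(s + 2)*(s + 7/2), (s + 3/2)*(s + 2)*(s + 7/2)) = s^2 + 11*s/2 + 7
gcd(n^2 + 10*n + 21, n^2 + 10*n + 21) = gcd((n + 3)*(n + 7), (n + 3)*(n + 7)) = n^2 + 10*n + 21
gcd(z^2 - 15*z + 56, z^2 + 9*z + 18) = 1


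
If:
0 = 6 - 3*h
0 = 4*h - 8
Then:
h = 2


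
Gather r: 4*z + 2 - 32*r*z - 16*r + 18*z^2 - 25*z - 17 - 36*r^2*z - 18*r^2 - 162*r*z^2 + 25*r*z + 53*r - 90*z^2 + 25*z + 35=r^2*(-36*z - 18) + r*(-162*z^2 - 7*z + 37) - 72*z^2 + 4*z + 20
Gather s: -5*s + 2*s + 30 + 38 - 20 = 48 - 3*s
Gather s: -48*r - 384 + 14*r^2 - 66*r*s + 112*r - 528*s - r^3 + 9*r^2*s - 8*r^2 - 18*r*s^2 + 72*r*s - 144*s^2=-r^3 + 6*r^2 + 64*r + s^2*(-18*r - 144) + s*(9*r^2 + 6*r - 528) - 384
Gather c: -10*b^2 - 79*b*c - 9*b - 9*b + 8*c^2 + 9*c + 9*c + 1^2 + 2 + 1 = -10*b^2 - 18*b + 8*c^2 + c*(18 - 79*b) + 4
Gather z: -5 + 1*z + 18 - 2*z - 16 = -z - 3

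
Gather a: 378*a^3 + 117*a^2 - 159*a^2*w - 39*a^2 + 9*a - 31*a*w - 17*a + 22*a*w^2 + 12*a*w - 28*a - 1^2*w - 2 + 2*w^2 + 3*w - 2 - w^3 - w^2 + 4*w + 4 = 378*a^3 + a^2*(78 - 159*w) + a*(22*w^2 - 19*w - 36) - w^3 + w^2 + 6*w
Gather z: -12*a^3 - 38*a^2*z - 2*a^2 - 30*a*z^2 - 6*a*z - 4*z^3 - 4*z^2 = -12*a^3 - 2*a^2 - 4*z^3 + z^2*(-30*a - 4) + z*(-38*a^2 - 6*a)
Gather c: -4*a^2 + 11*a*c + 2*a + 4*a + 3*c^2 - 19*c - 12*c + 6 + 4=-4*a^2 + 6*a + 3*c^2 + c*(11*a - 31) + 10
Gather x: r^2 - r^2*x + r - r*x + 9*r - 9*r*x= r^2 + 10*r + x*(-r^2 - 10*r)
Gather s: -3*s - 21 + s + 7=-2*s - 14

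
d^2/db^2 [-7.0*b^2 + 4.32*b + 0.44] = -14.0000000000000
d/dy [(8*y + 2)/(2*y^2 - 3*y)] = 2*(-8*y^2 - 4*y + 3)/(y^2*(4*y^2 - 12*y + 9))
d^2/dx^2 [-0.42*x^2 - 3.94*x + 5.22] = -0.840000000000000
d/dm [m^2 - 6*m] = 2*m - 6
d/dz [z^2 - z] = 2*z - 1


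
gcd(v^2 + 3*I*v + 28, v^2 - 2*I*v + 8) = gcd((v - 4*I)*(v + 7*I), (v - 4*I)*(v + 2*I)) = v - 4*I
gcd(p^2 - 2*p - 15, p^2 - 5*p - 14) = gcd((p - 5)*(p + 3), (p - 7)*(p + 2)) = 1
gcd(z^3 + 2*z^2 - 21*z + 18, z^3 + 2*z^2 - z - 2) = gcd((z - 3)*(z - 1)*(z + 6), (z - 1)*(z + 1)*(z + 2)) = z - 1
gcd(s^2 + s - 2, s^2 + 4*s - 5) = s - 1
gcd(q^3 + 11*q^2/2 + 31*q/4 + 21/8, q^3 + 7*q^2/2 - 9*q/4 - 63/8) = q^2 + 5*q + 21/4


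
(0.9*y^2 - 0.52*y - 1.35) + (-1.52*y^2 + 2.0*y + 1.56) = -0.62*y^2 + 1.48*y + 0.21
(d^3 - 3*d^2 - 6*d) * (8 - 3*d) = -3*d^4 + 17*d^3 - 6*d^2 - 48*d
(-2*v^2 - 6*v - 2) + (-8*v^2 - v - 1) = -10*v^2 - 7*v - 3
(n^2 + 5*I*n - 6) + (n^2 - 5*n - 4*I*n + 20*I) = 2*n^2 - 5*n + I*n - 6 + 20*I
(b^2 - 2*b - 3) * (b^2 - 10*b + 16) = b^4 - 12*b^3 + 33*b^2 - 2*b - 48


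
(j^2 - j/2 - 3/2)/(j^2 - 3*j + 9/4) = 2*(j + 1)/(2*j - 3)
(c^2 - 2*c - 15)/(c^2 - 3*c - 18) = (c - 5)/(c - 6)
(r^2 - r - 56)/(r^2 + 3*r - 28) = (r - 8)/(r - 4)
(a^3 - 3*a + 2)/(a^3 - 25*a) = (a^3 - 3*a + 2)/(a*(a^2 - 25))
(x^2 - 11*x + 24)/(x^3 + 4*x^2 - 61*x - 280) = (x - 3)/(x^2 + 12*x + 35)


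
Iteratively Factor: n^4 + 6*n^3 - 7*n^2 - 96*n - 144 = (n + 4)*(n^3 + 2*n^2 - 15*n - 36) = (n + 3)*(n + 4)*(n^2 - n - 12) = (n - 4)*(n + 3)*(n + 4)*(n + 3)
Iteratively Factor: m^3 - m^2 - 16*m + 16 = (m + 4)*(m^2 - 5*m + 4) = (m - 1)*(m + 4)*(m - 4)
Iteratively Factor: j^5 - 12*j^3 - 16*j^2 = (j)*(j^4 - 12*j^2 - 16*j) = j*(j - 4)*(j^3 + 4*j^2 + 4*j) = j*(j - 4)*(j + 2)*(j^2 + 2*j) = j^2*(j - 4)*(j + 2)*(j + 2)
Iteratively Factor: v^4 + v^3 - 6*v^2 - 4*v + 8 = (v + 2)*(v^3 - v^2 - 4*v + 4) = (v - 1)*(v + 2)*(v^2 - 4) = (v - 1)*(v + 2)^2*(v - 2)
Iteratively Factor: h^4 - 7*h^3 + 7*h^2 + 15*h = (h - 3)*(h^3 - 4*h^2 - 5*h) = (h - 3)*(h + 1)*(h^2 - 5*h) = h*(h - 3)*(h + 1)*(h - 5)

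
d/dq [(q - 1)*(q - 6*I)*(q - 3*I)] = 3*q^2 + q*(-2 - 18*I) - 18 + 9*I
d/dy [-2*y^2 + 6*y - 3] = 6 - 4*y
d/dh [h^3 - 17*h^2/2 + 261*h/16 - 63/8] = 3*h^2 - 17*h + 261/16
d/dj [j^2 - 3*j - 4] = 2*j - 3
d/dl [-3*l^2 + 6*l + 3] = 6 - 6*l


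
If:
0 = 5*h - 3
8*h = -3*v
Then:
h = 3/5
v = -8/5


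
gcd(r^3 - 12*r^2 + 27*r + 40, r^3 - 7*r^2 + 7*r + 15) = r^2 - 4*r - 5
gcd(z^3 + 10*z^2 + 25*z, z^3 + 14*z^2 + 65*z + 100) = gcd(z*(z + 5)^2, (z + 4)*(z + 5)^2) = z^2 + 10*z + 25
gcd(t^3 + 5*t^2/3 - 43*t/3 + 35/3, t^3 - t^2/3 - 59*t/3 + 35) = t^2 + 8*t/3 - 35/3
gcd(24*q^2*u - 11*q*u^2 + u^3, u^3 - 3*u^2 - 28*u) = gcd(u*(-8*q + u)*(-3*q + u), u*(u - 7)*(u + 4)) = u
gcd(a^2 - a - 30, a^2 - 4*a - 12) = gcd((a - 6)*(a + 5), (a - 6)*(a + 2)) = a - 6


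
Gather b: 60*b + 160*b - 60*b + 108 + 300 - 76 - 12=160*b + 320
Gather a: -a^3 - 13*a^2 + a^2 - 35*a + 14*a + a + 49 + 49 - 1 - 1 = -a^3 - 12*a^2 - 20*a + 96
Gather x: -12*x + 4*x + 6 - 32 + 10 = -8*x - 16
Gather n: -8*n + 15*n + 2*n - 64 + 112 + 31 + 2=9*n + 81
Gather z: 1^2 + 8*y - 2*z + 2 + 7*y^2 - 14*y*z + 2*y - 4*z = 7*y^2 + 10*y + z*(-14*y - 6) + 3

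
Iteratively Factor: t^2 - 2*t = (t)*(t - 2)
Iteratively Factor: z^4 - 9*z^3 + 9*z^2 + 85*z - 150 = (z - 5)*(z^3 - 4*z^2 - 11*z + 30) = (z - 5)*(z - 2)*(z^2 - 2*z - 15) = (z - 5)*(z - 2)*(z + 3)*(z - 5)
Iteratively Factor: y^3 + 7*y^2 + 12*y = (y)*(y^2 + 7*y + 12) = y*(y + 3)*(y + 4)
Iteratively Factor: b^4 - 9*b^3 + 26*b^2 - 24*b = (b - 4)*(b^3 - 5*b^2 + 6*b) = b*(b - 4)*(b^2 - 5*b + 6) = b*(b - 4)*(b - 3)*(b - 2)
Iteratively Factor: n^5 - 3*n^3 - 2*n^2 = (n + 1)*(n^4 - n^3 - 2*n^2) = n*(n + 1)*(n^3 - n^2 - 2*n) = n*(n - 2)*(n + 1)*(n^2 + n) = n^2*(n - 2)*(n + 1)*(n + 1)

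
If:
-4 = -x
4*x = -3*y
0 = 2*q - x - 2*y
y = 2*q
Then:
No Solution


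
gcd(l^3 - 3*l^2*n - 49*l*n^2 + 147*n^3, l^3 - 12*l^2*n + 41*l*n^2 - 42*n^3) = l^2 - 10*l*n + 21*n^2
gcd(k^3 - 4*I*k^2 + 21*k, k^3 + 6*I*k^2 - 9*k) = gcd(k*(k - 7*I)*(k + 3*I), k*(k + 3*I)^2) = k^2 + 3*I*k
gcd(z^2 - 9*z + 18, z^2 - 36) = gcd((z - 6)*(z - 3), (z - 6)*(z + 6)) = z - 6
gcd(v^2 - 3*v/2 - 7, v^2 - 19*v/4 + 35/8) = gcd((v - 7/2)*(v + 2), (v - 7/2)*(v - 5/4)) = v - 7/2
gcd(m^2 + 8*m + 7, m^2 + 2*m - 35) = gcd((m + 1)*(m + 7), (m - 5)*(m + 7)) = m + 7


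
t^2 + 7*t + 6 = (t + 1)*(t + 6)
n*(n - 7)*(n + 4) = n^3 - 3*n^2 - 28*n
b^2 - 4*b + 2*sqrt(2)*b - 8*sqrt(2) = (b - 4)*(b + 2*sqrt(2))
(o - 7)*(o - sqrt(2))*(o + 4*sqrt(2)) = o^3 - 7*o^2 + 3*sqrt(2)*o^2 - 21*sqrt(2)*o - 8*o + 56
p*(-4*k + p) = -4*k*p + p^2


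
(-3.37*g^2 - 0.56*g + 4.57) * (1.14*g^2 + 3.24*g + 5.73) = -3.8418*g^4 - 11.5572*g^3 - 15.9147*g^2 + 11.598*g + 26.1861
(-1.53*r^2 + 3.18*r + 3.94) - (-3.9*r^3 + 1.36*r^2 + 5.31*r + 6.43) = 3.9*r^3 - 2.89*r^2 - 2.13*r - 2.49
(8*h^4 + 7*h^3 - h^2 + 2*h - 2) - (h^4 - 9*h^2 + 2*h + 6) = 7*h^4 + 7*h^3 + 8*h^2 - 8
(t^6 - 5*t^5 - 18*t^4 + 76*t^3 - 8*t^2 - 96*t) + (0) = t^6 - 5*t^5 - 18*t^4 + 76*t^3 - 8*t^2 - 96*t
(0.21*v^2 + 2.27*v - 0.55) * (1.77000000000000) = 0.3717*v^2 + 4.0179*v - 0.9735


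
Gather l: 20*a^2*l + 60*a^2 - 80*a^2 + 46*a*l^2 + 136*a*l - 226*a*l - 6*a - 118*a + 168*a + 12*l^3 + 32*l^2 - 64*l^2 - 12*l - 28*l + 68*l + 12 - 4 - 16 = -20*a^2 + 44*a + 12*l^3 + l^2*(46*a - 32) + l*(20*a^2 - 90*a + 28) - 8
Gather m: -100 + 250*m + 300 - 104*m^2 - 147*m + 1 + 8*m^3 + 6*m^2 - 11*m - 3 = 8*m^3 - 98*m^2 + 92*m + 198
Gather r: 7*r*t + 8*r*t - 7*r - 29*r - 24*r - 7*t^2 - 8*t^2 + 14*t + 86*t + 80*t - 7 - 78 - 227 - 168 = r*(15*t - 60) - 15*t^2 + 180*t - 480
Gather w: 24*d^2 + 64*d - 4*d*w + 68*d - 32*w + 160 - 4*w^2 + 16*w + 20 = 24*d^2 + 132*d - 4*w^2 + w*(-4*d - 16) + 180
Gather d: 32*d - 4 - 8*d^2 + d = -8*d^2 + 33*d - 4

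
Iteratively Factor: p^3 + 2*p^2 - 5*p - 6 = (p + 3)*(p^2 - p - 2) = (p + 1)*(p + 3)*(p - 2)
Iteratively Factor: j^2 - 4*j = (j)*(j - 4)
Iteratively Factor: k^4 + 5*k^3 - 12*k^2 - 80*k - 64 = (k + 4)*(k^3 + k^2 - 16*k - 16) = (k + 4)^2*(k^2 - 3*k - 4) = (k + 1)*(k + 4)^2*(k - 4)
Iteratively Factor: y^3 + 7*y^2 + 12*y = (y + 3)*(y^2 + 4*y) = (y + 3)*(y + 4)*(y)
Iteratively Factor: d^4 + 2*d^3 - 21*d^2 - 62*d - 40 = (d + 2)*(d^3 - 21*d - 20) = (d - 5)*(d + 2)*(d^2 + 5*d + 4) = (d - 5)*(d + 2)*(d + 4)*(d + 1)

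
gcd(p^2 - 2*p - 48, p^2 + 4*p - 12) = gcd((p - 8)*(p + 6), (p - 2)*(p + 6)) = p + 6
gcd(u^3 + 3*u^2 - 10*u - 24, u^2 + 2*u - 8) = u + 4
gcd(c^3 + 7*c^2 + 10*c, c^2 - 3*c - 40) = c + 5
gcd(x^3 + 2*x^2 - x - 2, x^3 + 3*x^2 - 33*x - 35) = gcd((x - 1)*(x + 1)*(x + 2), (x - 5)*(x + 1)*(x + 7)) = x + 1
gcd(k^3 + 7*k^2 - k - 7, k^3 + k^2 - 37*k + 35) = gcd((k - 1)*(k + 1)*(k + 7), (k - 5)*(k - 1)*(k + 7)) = k^2 + 6*k - 7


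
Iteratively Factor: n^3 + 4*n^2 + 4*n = (n)*(n^2 + 4*n + 4) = n*(n + 2)*(n + 2)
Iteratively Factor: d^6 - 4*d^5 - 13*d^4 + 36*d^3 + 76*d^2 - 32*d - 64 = (d - 4)*(d^5 - 13*d^3 - 16*d^2 + 12*d + 16) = (d - 4)*(d + 2)*(d^4 - 2*d^3 - 9*d^2 + 2*d + 8) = (d - 4)*(d + 2)^2*(d^3 - 4*d^2 - d + 4) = (d - 4)*(d - 1)*(d + 2)^2*(d^2 - 3*d - 4) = (d - 4)^2*(d - 1)*(d + 2)^2*(d + 1)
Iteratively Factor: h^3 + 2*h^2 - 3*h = (h - 1)*(h^2 + 3*h) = (h - 1)*(h + 3)*(h)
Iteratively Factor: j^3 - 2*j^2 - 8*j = (j - 4)*(j^2 + 2*j) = j*(j - 4)*(j + 2)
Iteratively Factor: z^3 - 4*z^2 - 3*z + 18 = (z - 3)*(z^2 - z - 6) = (z - 3)^2*(z + 2)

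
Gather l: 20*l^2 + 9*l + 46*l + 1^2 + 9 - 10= 20*l^2 + 55*l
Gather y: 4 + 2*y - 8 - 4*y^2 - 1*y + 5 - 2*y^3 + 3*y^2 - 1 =-2*y^3 - y^2 + y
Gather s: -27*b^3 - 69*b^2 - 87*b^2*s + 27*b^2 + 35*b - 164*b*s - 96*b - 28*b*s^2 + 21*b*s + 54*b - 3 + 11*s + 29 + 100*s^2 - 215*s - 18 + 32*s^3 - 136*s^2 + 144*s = -27*b^3 - 42*b^2 - 7*b + 32*s^3 + s^2*(-28*b - 36) + s*(-87*b^2 - 143*b - 60) + 8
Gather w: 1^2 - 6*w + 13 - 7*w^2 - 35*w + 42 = -7*w^2 - 41*w + 56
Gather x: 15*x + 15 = 15*x + 15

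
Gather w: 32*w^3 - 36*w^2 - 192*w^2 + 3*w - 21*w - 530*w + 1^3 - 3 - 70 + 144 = 32*w^3 - 228*w^2 - 548*w + 72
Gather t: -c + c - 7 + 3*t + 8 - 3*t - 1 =0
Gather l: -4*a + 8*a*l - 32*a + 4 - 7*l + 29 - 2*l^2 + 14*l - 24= -36*a - 2*l^2 + l*(8*a + 7) + 9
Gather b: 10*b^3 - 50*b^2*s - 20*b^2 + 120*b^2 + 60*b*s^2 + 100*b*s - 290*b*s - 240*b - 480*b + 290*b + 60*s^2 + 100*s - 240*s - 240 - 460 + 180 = 10*b^3 + b^2*(100 - 50*s) + b*(60*s^2 - 190*s - 430) + 60*s^2 - 140*s - 520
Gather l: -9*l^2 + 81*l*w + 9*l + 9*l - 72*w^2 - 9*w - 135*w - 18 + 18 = -9*l^2 + l*(81*w + 18) - 72*w^2 - 144*w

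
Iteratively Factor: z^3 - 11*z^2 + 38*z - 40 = (z - 2)*(z^2 - 9*z + 20) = (z - 4)*(z - 2)*(z - 5)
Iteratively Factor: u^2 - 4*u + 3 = (u - 3)*(u - 1)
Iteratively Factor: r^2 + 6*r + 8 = (r + 2)*(r + 4)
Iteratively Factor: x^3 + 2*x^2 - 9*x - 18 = (x - 3)*(x^2 + 5*x + 6) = (x - 3)*(x + 2)*(x + 3)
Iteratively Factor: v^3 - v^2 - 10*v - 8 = (v + 2)*(v^2 - 3*v - 4) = (v - 4)*(v + 2)*(v + 1)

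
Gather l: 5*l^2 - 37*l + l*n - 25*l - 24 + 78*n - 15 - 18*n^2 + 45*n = 5*l^2 + l*(n - 62) - 18*n^2 + 123*n - 39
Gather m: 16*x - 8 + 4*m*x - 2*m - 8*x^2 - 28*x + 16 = m*(4*x - 2) - 8*x^2 - 12*x + 8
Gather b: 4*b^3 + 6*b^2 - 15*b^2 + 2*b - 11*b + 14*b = 4*b^3 - 9*b^2 + 5*b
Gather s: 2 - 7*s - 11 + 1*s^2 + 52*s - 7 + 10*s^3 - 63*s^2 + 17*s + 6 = 10*s^3 - 62*s^2 + 62*s - 10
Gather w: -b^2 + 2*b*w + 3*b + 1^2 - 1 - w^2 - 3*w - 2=-b^2 + 3*b - w^2 + w*(2*b - 3) - 2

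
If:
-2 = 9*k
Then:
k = -2/9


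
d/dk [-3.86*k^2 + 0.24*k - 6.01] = 0.24 - 7.72*k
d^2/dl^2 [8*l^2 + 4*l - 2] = 16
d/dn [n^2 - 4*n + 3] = 2*n - 4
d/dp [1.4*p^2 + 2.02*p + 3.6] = 2.8*p + 2.02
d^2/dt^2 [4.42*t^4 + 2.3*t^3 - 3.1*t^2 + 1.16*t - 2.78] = 53.04*t^2 + 13.8*t - 6.2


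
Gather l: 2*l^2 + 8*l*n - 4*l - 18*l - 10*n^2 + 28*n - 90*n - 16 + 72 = 2*l^2 + l*(8*n - 22) - 10*n^2 - 62*n + 56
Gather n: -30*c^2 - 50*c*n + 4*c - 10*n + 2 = -30*c^2 + 4*c + n*(-50*c - 10) + 2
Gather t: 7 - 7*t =7 - 7*t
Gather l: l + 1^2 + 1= l + 2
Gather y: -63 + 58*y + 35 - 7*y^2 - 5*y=-7*y^2 + 53*y - 28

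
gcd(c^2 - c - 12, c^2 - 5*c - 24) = c + 3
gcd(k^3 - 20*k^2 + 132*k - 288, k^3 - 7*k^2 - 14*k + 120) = k - 6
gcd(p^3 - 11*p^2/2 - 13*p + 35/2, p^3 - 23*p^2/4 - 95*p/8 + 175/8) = p^2 - 9*p/2 - 35/2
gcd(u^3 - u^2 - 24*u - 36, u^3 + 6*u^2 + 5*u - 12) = u + 3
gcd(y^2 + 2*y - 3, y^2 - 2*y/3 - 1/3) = y - 1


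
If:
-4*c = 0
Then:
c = 0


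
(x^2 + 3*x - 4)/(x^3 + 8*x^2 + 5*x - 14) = (x + 4)/(x^2 + 9*x + 14)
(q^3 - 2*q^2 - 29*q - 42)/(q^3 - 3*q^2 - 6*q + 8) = (q^2 - 4*q - 21)/(q^2 - 5*q + 4)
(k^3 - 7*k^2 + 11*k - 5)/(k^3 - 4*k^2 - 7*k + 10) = (k - 1)/(k + 2)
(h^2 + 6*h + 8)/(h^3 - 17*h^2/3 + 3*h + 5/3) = 3*(h^2 + 6*h + 8)/(3*h^3 - 17*h^2 + 9*h + 5)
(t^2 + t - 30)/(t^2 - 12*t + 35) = (t + 6)/(t - 7)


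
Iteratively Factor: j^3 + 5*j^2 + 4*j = (j)*(j^2 + 5*j + 4) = j*(j + 1)*(j + 4)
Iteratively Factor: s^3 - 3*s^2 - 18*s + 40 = (s - 2)*(s^2 - s - 20) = (s - 5)*(s - 2)*(s + 4)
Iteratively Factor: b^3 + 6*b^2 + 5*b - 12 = (b + 3)*(b^2 + 3*b - 4) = (b + 3)*(b + 4)*(b - 1)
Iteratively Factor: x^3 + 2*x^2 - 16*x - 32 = (x + 4)*(x^2 - 2*x - 8) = (x + 2)*(x + 4)*(x - 4)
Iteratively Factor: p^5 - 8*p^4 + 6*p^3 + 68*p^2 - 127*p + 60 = (p - 1)*(p^4 - 7*p^3 - p^2 + 67*p - 60) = (p - 1)^2*(p^3 - 6*p^2 - 7*p + 60) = (p - 5)*(p - 1)^2*(p^2 - p - 12) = (p - 5)*(p - 4)*(p - 1)^2*(p + 3)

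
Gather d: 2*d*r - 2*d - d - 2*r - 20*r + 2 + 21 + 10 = d*(2*r - 3) - 22*r + 33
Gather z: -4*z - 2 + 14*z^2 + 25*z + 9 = 14*z^2 + 21*z + 7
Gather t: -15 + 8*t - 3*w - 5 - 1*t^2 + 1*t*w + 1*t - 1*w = -t^2 + t*(w + 9) - 4*w - 20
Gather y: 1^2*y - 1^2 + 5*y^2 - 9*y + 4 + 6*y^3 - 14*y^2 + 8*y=6*y^3 - 9*y^2 + 3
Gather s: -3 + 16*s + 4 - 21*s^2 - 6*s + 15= -21*s^2 + 10*s + 16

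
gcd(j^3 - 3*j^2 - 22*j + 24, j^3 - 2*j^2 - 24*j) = j^2 - 2*j - 24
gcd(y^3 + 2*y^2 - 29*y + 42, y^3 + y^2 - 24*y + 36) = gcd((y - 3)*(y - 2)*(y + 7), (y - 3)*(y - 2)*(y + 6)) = y^2 - 5*y + 6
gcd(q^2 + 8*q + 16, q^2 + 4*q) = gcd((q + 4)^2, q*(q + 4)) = q + 4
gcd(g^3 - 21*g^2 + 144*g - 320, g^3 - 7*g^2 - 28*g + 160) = g - 8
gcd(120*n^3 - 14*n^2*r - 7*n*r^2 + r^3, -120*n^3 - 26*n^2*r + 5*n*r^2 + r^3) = -20*n^2 - n*r + r^2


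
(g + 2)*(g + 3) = g^2 + 5*g + 6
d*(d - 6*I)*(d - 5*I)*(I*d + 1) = I*d^4 + 12*d^3 - 41*I*d^2 - 30*d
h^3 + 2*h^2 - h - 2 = (h - 1)*(h + 1)*(h + 2)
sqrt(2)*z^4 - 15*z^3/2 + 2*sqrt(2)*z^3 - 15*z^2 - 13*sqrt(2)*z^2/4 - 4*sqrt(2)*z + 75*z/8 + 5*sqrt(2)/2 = (z - 1/2)*(z + 5/2)*(z - 4*sqrt(2))*(sqrt(2)*z + 1/2)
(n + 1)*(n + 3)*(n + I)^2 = n^4 + 4*n^3 + 2*I*n^3 + 2*n^2 + 8*I*n^2 - 4*n + 6*I*n - 3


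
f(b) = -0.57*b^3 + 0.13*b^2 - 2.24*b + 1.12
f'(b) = -1.71*b^2 + 0.26*b - 2.24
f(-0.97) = 3.94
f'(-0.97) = -4.10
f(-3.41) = 32.87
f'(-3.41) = -23.01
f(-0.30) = 1.82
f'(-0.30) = -2.47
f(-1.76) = 8.57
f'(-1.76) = -7.99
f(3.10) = -21.56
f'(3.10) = -17.87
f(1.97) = -7.15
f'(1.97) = -8.36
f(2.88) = -17.87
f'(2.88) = -15.67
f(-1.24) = 5.18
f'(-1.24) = -5.19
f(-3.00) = 24.40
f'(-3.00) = -18.41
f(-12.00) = 1031.68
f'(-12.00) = -251.60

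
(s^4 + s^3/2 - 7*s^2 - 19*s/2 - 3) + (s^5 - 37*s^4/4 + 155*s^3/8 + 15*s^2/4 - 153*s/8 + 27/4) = s^5 - 33*s^4/4 + 159*s^3/8 - 13*s^2/4 - 229*s/8 + 15/4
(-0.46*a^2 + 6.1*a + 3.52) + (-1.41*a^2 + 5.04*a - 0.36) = -1.87*a^2 + 11.14*a + 3.16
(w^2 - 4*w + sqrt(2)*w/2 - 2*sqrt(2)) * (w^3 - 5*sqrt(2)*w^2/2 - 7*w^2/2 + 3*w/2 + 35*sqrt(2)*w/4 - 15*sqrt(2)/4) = w^5 - 15*w^4/2 - 2*sqrt(2)*w^4 + 13*w^3 + 15*sqrt(2)*w^3 - 31*sqrt(2)*w^2 + 51*w^2/4 - 155*w/4 + 12*sqrt(2)*w + 15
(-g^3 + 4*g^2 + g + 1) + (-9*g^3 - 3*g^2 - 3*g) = -10*g^3 + g^2 - 2*g + 1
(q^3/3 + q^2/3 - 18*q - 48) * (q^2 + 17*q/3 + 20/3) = q^5/3 + 20*q^4/9 - 125*q^3/9 - 1330*q^2/9 - 392*q - 320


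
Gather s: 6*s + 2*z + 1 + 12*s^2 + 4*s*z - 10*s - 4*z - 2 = 12*s^2 + s*(4*z - 4) - 2*z - 1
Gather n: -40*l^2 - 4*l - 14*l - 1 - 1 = -40*l^2 - 18*l - 2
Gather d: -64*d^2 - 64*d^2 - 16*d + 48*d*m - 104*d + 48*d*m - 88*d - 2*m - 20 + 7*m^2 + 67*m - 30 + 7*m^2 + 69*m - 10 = -128*d^2 + d*(96*m - 208) + 14*m^2 + 134*m - 60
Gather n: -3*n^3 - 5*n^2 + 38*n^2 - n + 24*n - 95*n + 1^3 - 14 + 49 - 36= -3*n^3 + 33*n^2 - 72*n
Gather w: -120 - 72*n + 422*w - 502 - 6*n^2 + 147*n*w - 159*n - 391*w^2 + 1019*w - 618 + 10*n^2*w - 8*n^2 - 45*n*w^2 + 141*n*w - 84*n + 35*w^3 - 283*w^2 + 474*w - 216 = -14*n^2 - 315*n + 35*w^3 + w^2*(-45*n - 674) + w*(10*n^2 + 288*n + 1915) - 1456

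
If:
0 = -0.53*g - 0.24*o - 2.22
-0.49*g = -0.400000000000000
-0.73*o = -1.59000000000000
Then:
No Solution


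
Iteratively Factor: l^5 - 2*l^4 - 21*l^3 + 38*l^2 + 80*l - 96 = (l - 4)*(l^4 + 2*l^3 - 13*l^2 - 14*l + 24) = (l - 4)*(l - 3)*(l^3 + 5*l^2 + 2*l - 8) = (l - 4)*(l - 3)*(l + 2)*(l^2 + 3*l - 4) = (l - 4)*(l - 3)*(l - 1)*(l + 2)*(l + 4)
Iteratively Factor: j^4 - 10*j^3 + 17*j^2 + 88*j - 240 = (j + 3)*(j^3 - 13*j^2 + 56*j - 80) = (j - 4)*(j + 3)*(j^2 - 9*j + 20) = (j - 5)*(j - 4)*(j + 3)*(j - 4)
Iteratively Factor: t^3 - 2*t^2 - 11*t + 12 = (t - 1)*(t^2 - t - 12) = (t - 1)*(t + 3)*(t - 4)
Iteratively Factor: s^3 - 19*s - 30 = (s + 2)*(s^2 - 2*s - 15) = (s + 2)*(s + 3)*(s - 5)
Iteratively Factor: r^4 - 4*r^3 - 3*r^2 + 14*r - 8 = (r - 1)*(r^3 - 3*r^2 - 6*r + 8) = (r - 1)*(r + 2)*(r^2 - 5*r + 4) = (r - 4)*(r - 1)*(r + 2)*(r - 1)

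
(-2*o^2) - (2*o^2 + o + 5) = -4*o^2 - o - 5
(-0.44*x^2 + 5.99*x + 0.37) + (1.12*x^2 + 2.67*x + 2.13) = 0.68*x^2 + 8.66*x + 2.5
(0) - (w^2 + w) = -w^2 - w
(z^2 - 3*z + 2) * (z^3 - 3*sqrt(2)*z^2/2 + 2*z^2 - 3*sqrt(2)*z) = z^5 - 3*sqrt(2)*z^4/2 - z^4 - 4*z^3 + 3*sqrt(2)*z^3/2 + 4*z^2 + 6*sqrt(2)*z^2 - 6*sqrt(2)*z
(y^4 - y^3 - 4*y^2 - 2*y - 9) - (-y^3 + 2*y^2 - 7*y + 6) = y^4 - 6*y^2 + 5*y - 15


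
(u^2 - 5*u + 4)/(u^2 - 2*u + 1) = (u - 4)/(u - 1)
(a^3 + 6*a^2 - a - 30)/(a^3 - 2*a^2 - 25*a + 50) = (a + 3)/(a - 5)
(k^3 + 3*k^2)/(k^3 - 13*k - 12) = k^2/(k^2 - 3*k - 4)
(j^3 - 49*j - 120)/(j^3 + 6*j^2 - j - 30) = (j - 8)/(j - 2)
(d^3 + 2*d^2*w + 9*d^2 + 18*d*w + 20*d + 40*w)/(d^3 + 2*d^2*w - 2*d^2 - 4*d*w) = (d^2 + 9*d + 20)/(d*(d - 2))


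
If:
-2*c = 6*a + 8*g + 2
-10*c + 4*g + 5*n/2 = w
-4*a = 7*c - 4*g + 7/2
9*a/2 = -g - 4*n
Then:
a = 256*w/1061 - 2691/2122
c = 1161/2122 - 224*w/1061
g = 2395/4244 - 136*w/1061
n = 1364/1061 - 254*w/1061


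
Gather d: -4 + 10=6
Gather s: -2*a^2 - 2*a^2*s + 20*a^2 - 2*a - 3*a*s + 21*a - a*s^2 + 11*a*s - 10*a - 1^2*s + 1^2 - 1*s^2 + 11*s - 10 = 18*a^2 + 9*a + s^2*(-a - 1) + s*(-2*a^2 + 8*a + 10) - 9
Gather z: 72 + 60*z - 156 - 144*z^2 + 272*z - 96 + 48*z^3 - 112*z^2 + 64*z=48*z^3 - 256*z^2 + 396*z - 180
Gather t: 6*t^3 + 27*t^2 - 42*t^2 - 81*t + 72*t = 6*t^3 - 15*t^2 - 9*t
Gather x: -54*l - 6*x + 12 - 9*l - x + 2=-63*l - 7*x + 14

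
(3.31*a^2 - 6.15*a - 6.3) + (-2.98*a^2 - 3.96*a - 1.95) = 0.33*a^2 - 10.11*a - 8.25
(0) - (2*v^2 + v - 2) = -2*v^2 - v + 2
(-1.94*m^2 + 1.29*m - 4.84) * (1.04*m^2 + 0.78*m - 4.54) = -2.0176*m^4 - 0.1716*m^3 + 4.7802*m^2 - 9.6318*m + 21.9736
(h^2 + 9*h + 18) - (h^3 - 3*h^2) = -h^3 + 4*h^2 + 9*h + 18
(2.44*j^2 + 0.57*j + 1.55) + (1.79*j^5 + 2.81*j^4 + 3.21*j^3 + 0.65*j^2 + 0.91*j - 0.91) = 1.79*j^5 + 2.81*j^4 + 3.21*j^3 + 3.09*j^2 + 1.48*j + 0.64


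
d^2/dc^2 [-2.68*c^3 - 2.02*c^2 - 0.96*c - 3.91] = -16.08*c - 4.04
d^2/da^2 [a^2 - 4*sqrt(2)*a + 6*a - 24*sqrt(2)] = 2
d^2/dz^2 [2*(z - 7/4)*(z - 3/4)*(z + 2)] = 12*z - 2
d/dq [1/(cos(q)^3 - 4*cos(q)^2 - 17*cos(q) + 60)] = (3*cos(q)^2 - 8*cos(q) - 17)*sin(q)/(cos(q)^3 - 4*cos(q)^2 - 17*cos(q) + 60)^2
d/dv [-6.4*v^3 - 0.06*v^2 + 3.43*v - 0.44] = -19.2*v^2 - 0.12*v + 3.43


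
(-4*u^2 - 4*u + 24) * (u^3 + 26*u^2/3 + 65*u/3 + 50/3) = -4*u^5 - 116*u^4/3 - 292*u^3/3 + 164*u^2/3 + 1360*u/3 + 400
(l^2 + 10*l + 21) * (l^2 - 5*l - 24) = l^4 + 5*l^3 - 53*l^2 - 345*l - 504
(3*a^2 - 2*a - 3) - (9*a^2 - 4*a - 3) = -6*a^2 + 2*a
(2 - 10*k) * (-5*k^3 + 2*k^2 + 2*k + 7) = 50*k^4 - 30*k^3 - 16*k^2 - 66*k + 14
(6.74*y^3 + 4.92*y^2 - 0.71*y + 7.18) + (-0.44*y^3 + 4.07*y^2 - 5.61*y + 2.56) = 6.3*y^3 + 8.99*y^2 - 6.32*y + 9.74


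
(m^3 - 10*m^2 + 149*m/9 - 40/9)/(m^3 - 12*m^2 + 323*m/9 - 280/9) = (3*m - 1)/(3*m - 7)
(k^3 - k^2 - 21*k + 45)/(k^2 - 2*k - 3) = (k^2 + 2*k - 15)/(k + 1)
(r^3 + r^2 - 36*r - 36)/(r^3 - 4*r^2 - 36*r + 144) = (r + 1)/(r - 4)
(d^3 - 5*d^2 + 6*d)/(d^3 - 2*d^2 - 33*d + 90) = d*(d - 2)/(d^2 + d - 30)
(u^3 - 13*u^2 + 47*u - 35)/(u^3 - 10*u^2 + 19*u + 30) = (u^2 - 8*u + 7)/(u^2 - 5*u - 6)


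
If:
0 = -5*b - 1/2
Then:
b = -1/10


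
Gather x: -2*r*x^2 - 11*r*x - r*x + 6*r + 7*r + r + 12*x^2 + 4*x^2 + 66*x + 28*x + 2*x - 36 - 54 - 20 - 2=14*r + x^2*(16 - 2*r) + x*(96 - 12*r) - 112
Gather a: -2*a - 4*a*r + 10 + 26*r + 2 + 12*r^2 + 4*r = a*(-4*r - 2) + 12*r^2 + 30*r + 12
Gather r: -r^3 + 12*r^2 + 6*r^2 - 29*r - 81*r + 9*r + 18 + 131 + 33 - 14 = -r^3 + 18*r^2 - 101*r + 168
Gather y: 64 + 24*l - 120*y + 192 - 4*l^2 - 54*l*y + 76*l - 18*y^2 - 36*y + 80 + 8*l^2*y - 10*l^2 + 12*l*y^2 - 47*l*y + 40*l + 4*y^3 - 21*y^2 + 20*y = -14*l^2 + 140*l + 4*y^3 + y^2*(12*l - 39) + y*(8*l^2 - 101*l - 136) + 336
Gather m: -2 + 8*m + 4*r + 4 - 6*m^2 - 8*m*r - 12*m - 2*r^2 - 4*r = -6*m^2 + m*(-8*r - 4) - 2*r^2 + 2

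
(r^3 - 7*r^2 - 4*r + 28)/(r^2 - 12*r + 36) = (r^3 - 7*r^2 - 4*r + 28)/(r^2 - 12*r + 36)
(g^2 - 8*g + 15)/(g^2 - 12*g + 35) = (g - 3)/(g - 7)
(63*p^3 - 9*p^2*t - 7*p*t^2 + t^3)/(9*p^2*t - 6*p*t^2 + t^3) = (21*p^2 + 4*p*t - t^2)/(t*(3*p - t))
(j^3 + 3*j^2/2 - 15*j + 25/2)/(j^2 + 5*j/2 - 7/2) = (2*j^2 + 5*j - 25)/(2*j + 7)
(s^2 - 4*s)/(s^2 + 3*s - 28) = s/(s + 7)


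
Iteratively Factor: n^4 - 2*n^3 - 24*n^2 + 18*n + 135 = (n + 3)*(n^3 - 5*n^2 - 9*n + 45) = (n - 3)*(n + 3)*(n^2 - 2*n - 15) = (n - 5)*(n - 3)*(n + 3)*(n + 3)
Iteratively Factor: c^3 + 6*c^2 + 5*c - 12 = (c - 1)*(c^2 + 7*c + 12) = (c - 1)*(c + 3)*(c + 4)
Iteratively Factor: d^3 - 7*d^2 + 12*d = (d - 4)*(d^2 - 3*d) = d*(d - 4)*(d - 3)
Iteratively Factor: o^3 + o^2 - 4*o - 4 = (o - 2)*(o^2 + 3*o + 2) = (o - 2)*(o + 1)*(o + 2)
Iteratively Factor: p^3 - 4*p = (p)*(p^2 - 4) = p*(p + 2)*(p - 2)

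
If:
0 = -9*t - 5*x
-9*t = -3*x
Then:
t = 0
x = 0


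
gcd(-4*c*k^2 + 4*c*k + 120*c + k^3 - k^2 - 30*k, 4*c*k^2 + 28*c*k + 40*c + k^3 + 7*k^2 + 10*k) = k + 5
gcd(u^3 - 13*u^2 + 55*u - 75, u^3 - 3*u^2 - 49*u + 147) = u - 3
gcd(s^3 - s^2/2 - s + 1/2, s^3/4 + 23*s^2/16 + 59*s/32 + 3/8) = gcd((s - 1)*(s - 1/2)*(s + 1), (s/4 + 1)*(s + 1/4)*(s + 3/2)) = 1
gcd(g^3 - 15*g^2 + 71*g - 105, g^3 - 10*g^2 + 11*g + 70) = g^2 - 12*g + 35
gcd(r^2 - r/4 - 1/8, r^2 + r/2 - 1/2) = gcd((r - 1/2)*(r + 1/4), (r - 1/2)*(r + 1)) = r - 1/2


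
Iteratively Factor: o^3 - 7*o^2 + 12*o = (o)*(o^2 - 7*o + 12) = o*(o - 4)*(o - 3)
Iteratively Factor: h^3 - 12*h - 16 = (h - 4)*(h^2 + 4*h + 4) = (h - 4)*(h + 2)*(h + 2)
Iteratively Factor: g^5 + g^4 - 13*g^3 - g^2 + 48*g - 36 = (g + 3)*(g^4 - 2*g^3 - 7*g^2 + 20*g - 12) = (g - 1)*(g + 3)*(g^3 - g^2 - 8*g + 12) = (g - 2)*(g - 1)*(g + 3)*(g^2 + g - 6) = (g - 2)^2*(g - 1)*(g + 3)*(g + 3)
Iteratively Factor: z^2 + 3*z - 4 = (z - 1)*(z + 4)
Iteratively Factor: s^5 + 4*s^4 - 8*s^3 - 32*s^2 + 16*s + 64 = (s - 2)*(s^4 + 6*s^3 + 4*s^2 - 24*s - 32) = (s - 2)*(s + 2)*(s^3 + 4*s^2 - 4*s - 16) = (s - 2)*(s + 2)^2*(s^2 + 2*s - 8) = (s - 2)^2*(s + 2)^2*(s + 4)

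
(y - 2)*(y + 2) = y^2 - 4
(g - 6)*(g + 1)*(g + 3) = g^3 - 2*g^2 - 21*g - 18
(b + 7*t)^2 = b^2 + 14*b*t + 49*t^2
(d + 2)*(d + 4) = d^2 + 6*d + 8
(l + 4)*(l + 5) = l^2 + 9*l + 20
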